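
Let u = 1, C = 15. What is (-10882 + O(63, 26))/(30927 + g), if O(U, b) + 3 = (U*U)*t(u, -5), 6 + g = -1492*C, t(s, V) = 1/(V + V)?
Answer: -112819/85410 ≈ -1.3209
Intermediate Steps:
t(s, V) = 1/(2*V)
g = -22386 (g = -6 - 1492*15 = -6 - 22380 = -22386)
O(U, b) = -3 - U²/10 (O(U, b) = -3 + (U*U)*((½)/(-5)) = -3 + U²*((½)*(-⅕)) = -3 + U²*(-⅒) = -3 - U²/10)
(-10882 + O(63, 26))/(30927 + g) = (-10882 + (-3 - ⅒*63²))/(30927 - 22386) = (-10882 + (-3 - ⅒*3969))/8541 = (-10882 + (-3 - 3969/10))*(1/8541) = (-10882 - 3999/10)*(1/8541) = -112819/10*1/8541 = -112819/85410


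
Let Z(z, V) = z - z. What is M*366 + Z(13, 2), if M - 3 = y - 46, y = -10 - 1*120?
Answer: -63318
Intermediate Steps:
y = -130 (y = -10 - 120 = -130)
Z(z, V) = 0
M = -173 (M = 3 + (-130 - 46) = 3 - 176 = -173)
M*366 + Z(13, 2) = -173*366 + 0 = -63318 + 0 = -63318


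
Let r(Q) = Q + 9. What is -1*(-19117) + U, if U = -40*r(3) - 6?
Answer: 18631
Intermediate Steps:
r(Q) = 9 + Q
U = -486 (U = -40*(9 + 3) - 6 = -40*12 - 6 = -480 - 6 = -486)
-1*(-19117) + U = -1*(-19117) - 486 = 19117 - 486 = 18631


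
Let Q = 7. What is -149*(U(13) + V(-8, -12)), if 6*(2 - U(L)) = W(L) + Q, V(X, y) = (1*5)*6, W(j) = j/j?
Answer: -13708/3 ≈ -4569.3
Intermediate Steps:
W(j) = 1
V(X, y) = 30 (V(X, y) = 5*6 = 30)
U(L) = ⅔ (U(L) = 2 - (1 + 7)/6 = 2 - ⅙*8 = 2 - 4/3 = ⅔)
-149*(U(13) + V(-8, -12)) = -149*(⅔ + 30) = -149*92/3 = -13708/3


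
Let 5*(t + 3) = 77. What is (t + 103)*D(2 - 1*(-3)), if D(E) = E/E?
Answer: 577/5 ≈ 115.40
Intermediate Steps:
D(E) = 1
t = 62/5 (t = -3 + (1/5)*77 = -3 + 77/5 = 62/5 ≈ 12.400)
(t + 103)*D(2 - 1*(-3)) = (62/5 + 103)*1 = (577/5)*1 = 577/5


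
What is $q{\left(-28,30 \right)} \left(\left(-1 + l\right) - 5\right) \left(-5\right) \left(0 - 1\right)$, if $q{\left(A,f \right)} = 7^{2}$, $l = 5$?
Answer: $-245$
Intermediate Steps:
$q{\left(A,f \right)} = 49$
$q{\left(-28,30 \right)} \left(\left(-1 + l\right) - 5\right) \left(-5\right) \left(0 - 1\right) = 49 \left(\left(-1 + 5\right) - 5\right) \left(-5\right) \left(0 - 1\right) = 49 \left(4 - 5\right) \left(-5\right) \left(-1\right) = 49 \left(-1\right) \left(-5\right) \left(-1\right) = 49 \cdot 5 \left(-1\right) = 49 \left(-5\right) = -245$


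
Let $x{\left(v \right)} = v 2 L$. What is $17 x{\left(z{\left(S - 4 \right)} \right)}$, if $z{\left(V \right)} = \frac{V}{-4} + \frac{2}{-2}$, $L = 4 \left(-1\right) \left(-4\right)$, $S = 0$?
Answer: $0$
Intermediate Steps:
$L = 16$ ($L = \left(-4\right) \left(-4\right) = 16$)
$z{\left(V \right)} = -1 - \frac{V}{4}$ ($z{\left(V \right)} = V \left(- \frac{1}{4}\right) + 2 \left(- \frac{1}{2}\right) = - \frac{V}{4} - 1 = -1 - \frac{V}{4}$)
$x{\left(v \right)} = 32 v$ ($x{\left(v \right)} = v 2 \cdot 16 = 2 v 16 = 32 v$)
$17 x{\left(z{\left(S - 4 \right)} \right)} = 17 \cdot 32 \left(-1 - \frac{0 - 4}{4}\right) = 17 \cdot 32 \left(-1 - -1\right) = 17 \cdot 32 \left(-1 + 1\right) = 17 \cdot 32 \cdot 0 = 17 \cdot 0 = 0$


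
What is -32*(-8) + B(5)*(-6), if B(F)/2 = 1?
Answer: 244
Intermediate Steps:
B(F) = 2 (B(F) = 2*1 = 2)
-32*(-8) + B(5)*(-6) = -32*(-8) + 2*(-6) = 256 - 12 = 244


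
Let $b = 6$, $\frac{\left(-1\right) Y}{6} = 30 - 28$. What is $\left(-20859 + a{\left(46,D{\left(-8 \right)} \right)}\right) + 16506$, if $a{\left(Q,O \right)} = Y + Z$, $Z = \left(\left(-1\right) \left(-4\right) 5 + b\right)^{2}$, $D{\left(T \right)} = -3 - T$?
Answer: $-3689$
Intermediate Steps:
$Y = -12$ ($Y = - 6 \left(30 - 28\right) = \left(-6\right) 2 = -12$)
$Z = 676$ ($Z = \left(\left(-1\right) \left(-4\right) 5 + 6\right)^{2} = \left(4 \cdot 5 + 6\right)^{2} = \left(20 + 6\right)^{2} = 26^{2} = 676$)
$a{\left(Q,O \right)} = 664$ ($a{\left(Q,O \right)} = -12 + 676 = 664$)
$\left(-20859 + a{\left(46,D{\left(-8 \right)} \right)}\right) + 16506 = \left(-20859 + 664\right) + 16506 = -20195 + 16506 = -3689$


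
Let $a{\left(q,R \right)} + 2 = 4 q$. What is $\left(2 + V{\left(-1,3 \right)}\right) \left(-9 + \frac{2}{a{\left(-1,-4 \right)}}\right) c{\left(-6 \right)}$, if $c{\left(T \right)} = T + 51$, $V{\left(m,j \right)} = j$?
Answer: $-2100$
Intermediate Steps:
$c{\left(T \right)} = 51 + T$
$a{\left(q,R \right)} = -2 + 4 q$
$\left(2 + V{\left(-1,3 \right)}\right) \left(-9 + \frac{2}{a{\left(-1,-4 \right)}}\right) c{\left(-6 \right)} = \left(2 + 3\right) \left(-9 + \frac{2}{-2 + 4 \left(-1\right)}\right) \left(51 - 6\right) = 5 \left(-9 + \frac{2}{-2 - 4}\right) 45 = 5 \left(-9 + \frac{2}{-6}\right) 45 = 5 \left(-9 + 2 \left(- \frac{1}{6}\right)\right) 45 = 5 \left(-9 - \frac{1}{3}\right) 45 = 5 \left(- \frac{28}{3}\right) 45 = \left(- \frac{140}{3}\right) 45 = -2100$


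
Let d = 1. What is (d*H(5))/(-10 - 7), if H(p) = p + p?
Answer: -10/17 ≈ -0.58823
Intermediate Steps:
H(p) = 2*p
(d*H(5))/(-10 - 7) = (1*(2*5))/(-10 - 7) = (1*10)/(-17) = 10*(-1/17) = -10/17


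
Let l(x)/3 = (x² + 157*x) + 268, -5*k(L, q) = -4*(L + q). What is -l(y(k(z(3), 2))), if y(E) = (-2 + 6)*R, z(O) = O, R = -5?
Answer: 7416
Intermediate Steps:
k(L, q) = 4*L/5 + 4*q/5 (k(L, q) = -(-4)*(L + q)/5 = -(-4*L - 4*q)/5 = 4*L/5 + 4*q/5)
y(E) = -20 (y(E) = (-2 + 6)*(-5) = 4*(-5) = -20)
l(x) = 804 + 3*x² + 471*x (l(x) = 3*((x² + 157*x) + 268) = 3*(268 + x² + 157*x) = 804 + 3*x² + 471*x)
-l(y(k(z(3), 2))) = -(804 + 3*(-20)² + 471*(-20)) = -(804 + 3*400 - 9420) = -(804 + 1200 - 9420) = -1*(-7416) = 7416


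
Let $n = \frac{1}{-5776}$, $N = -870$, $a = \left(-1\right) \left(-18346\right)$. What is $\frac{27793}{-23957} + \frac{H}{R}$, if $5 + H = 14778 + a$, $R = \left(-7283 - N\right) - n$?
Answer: $- \frac{5612356604399}{887402904059} \approx -6.3245$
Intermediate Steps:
$a = 18346$
$n = - \frac{1}{5776} \approx -0.00017313$
$R = - \frac{37041487}{5776}$ ($R = \left(-7283 - -870\right) - - \frac{1}{5776} = \left(-7283 + 870\right) + \frac{1}{5776} = -6413 + \frac{1}{5776} = - \frac{37041487}{5776} \approx -6413.0$)
$H = 33119$ ($H = -5 + \left(14778 + 18346\right) = -5 + 33124 = 33119$)
$\frac{27793}{-23957} + \frac{H}{R} = \frac{27793}{-23957} + \frac{33119}{- \frac{37041487}{5776}} = 27793 \left(- \frac{1}{23957}\right) + 33119 \left(- \frac{5776}{37041487}\right) = - \frac{27793}{23957} - \frac{191295344}{37041487} = - \frac{5612356604399}{887402904059}$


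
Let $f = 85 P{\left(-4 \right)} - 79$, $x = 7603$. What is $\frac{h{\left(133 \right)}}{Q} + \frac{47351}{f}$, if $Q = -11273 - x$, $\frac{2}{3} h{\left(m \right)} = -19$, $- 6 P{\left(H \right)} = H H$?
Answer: $- \frac{1787577529}{11539528} \approx -154.91$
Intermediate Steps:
$P{\left(H \right)} = - \frac{H^{2}}{6}$ ($P{\left(H \right)} = - \frac{H H}{6} = - \frac{H^{2}}{6}$)
$h{\left(m \right)} = - \frac{57}{2}$ ($h{\left(m \right)} = \frac{3}{2} \left(-19\right) = - \frac{57}{2}$)
$Q = -18876$ ($Q = -11273 - 7603 = -18876$)
$f = - \frac{917}{3}$ ($f = 85 \left(- \frac{\left(-4\right)^{2}}{6}\right) - 79 = 85 \left(\left(- \frac{1}{6}\right) 16\right) - 79 = 85 \left(- \frac{8}{3}\right) - 79 = - \frac{680}{3} - 79 = - \frac{917}{3} \approx -305.67$)
$\frac{h{\left(133 \right)}}{Q} + \frac{47351}{f} = - \frac{57}{2 \left(-18876\right)} + \frac{47351}{- \frac{917}{3}} = \left(- \frac{57}{2}\right) \left(- \frac{1}{18876}\right) + 47351 \left(- \frac{3}{917}\right) = \frac{19}{12584} - \frac{142053}{917} = - \frac{1787577529}{11539528}$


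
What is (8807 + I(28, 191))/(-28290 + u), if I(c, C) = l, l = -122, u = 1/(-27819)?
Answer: -241608015/786999511 ≈ -0.30700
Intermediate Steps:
u = -1/27819 ≈ -3.5947e-5
I(c, C) = -122
(8807 + I(28, 191))/(-28290 + u) = (8807 - 122)/(-28290 - 1/27819) = 8685/(-786999511/27819) = 8685*(-27819/786999511) = -241608015/786999511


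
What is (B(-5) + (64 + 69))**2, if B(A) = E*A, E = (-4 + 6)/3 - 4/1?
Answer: 201601/9 ≈ 22400.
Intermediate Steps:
E = -10/3 (E = 2*(1/3) - 4*1 = 2/3 - 4 = -10/3 ≈ -3.3333)
B(A) = -10*A/3
(B(-5) + (64 + 69))**2 = (-10/3*(-5) + (64 + 69))**2 = (50/3 + 133)**2 = (449/3)**2 = 201601/9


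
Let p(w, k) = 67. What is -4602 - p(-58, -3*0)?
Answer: -4669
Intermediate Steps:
-4602 - p(-58, -3*0) = -4602 - 1*67 = -4602 - 67 = -4669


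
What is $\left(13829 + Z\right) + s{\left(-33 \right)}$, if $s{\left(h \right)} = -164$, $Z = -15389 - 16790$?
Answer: $-18514$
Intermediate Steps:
$Z = -32179$
$\left(13829 + Z\right) + s{\left(-33 \right)} = \left(13829 - 32179\right) - 164 = -18350 - 164 = -18514$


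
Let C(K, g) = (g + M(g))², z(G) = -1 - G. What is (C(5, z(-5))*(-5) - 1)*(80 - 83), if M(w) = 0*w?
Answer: 243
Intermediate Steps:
M(w) = 0
C(K, g) = g² (C(K, g) = (g + 0)² = g²)
(C(5, z(-5))*(-5) - 1)*(80 - 83) = ((-1 - 1*(-5))²*(-5) - 1)*(80 - 83) = ((-1 + 5)²*(-5) - 1)*(-3) = (4²*(-5) - 1)*(-3) = (16*(-5) - 1)*(-3) = (-80 - 1)*(-3) = -81*(-3) = 243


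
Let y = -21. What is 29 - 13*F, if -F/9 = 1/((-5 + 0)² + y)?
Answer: 233/4 ≈ 58.250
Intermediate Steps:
F = -9/4 (F = -9/((-5 + 0)² - 21) = -9/((-5)² - 21) = -9/(25 - 21) = -9/4 ≈ -2.2500)
29 - 13*F = 29 - 13*(-9/4) = 29 + 117/4 = 233/4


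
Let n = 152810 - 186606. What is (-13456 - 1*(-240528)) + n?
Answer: 193276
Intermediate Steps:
n = -33796
(-13456 - 1*(-240528)) + n = (-13456 - 1*(-240528)) - 33796 = (-13456 + 240528) - 33796 = 227072 - 33796 = 193276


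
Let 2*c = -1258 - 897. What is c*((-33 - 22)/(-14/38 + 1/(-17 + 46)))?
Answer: -65307275/368 ≈ -1.7747e+5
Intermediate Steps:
c = -2155/2 (c = (-1258 - 897)/2 = (½)*(-2155) = -2155/2 ≈ -1077.5)
c*((-33 - 22)/(-14/38 + 1/(-17 + 46))) = -2155*(-33 - 22)/(2*(-14/38 + 1/(-17 + 46))) = -(-118525)/(2*(-14*1/38 + 1/29)) = -(-118525)/(2*(-7/19 + 1/29)) = -(-118525)/(2*(-184/551)) = -(-118525)*(-551)/(2*184) = -2155/2*30305/184 = -65307275/368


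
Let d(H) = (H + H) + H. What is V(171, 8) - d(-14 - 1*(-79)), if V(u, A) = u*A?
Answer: 1173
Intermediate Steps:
V(u, A) = A*u
d(H) = 3*H (d(H) = 2*H + H = 3*H)
V(171, 8) - d(-14 - 1*(-79)) = 8*171 - 3*(-14 - 1*(-79)) = 1368 - 3*(-14 + 79) = 1368 - 3*65 = 1368 - 1*195 = 1368 - 195 = 1173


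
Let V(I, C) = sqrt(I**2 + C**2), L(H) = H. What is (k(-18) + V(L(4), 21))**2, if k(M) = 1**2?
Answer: (1 + sqrt(457))**2 ≈ 500.75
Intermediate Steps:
k(M) = 1
V(I, C) = sqrt(C**2 + I**2)
(k(-18) + V(L(4), 21))**2 = (1 + sqrt(21**2 + 4**2))**2 = (1 + sqrt(441 + 16))**2 = (1 + sqrt(457))**2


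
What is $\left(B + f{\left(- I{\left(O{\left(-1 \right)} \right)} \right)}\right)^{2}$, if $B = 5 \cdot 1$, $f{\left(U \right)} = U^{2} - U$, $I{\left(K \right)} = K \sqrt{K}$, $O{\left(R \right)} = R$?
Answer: $15 - 8 i \approx 15.0 - 8.0 i$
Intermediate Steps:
$I{\left(K \right)} = K^{\frac{3}{2}}$
$B = 5$
$\left(B + f{\left(- I{\left(O{\left(-1 \right)} \right)} \right)}\right)^{2} = \left(5 + - \left(-1\right)^{\frac{3}{2}} \left(-1 - \left(-1\right)^{\frac{3}{2}}\right)\right)^{2} = \left(5 + - \left(-1\right) i \left(-1 - - i\right)\right)^{2} = \left(5 + i \left(-1 + i\right)\right)^{2}$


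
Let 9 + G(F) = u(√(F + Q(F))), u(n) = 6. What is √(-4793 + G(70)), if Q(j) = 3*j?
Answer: 2*I*√1199 ≈ 69.253*I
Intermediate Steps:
G(F) = -3 (G(F) = -9 + 6 = -3)
√(-4793 + G(70)) = √(-4793 - 3) = √(-4796) = 2*I*√1199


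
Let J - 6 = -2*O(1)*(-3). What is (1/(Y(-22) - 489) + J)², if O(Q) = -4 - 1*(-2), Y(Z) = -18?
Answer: 9259849/257049 ≈ 36.024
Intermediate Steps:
O(Q) = -2 (O(Q) = -4 + 2 = -2)
J = -6 (J = 6 - 2*(-2)*(-3) = 6 + 4*(-3) = 6 - 12 = -6)
(1/(Y(-22) - 489) + J)² = (1/(-18 - 489) - 6)² = (1/(-507) - 6)² = (-1/507 - 6)² = (-3043/507)² = 9259849/257049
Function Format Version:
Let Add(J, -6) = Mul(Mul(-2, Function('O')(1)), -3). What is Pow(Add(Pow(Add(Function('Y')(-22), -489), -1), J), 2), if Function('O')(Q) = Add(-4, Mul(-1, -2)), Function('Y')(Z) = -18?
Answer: Rational(9259849, 257049) ≈ 36.024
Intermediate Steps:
Function('O')(Q) = -2 (Function('O')(Q) = Add(-4, 2) = -2)
J = -6 (J = Add(6, Mul(Mul(-2, -2), -3)) = Add(6, Mul(4, -3)) = Add(6, -12) = -6)
Pow(Add(Pow(Add(Function('Y')(-22), -489), -1), J), 2) = Pow(Add(Pow(Add(-18, -489), -1), -6), 2) = Pow(Add(Pow(-507, -1), -6), 2) = Pow(Add(Rational(-1, 507), -6), 2) = Pow(Rational(-3043, 507), 2) = Rational(9259849, 257049)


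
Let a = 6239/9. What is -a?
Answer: -6239/9 ≈ -693.22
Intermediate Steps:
a = 6239/9 (a = (⅑)*6239 = 6239/9 ≈ 693.22)
-a = -1*6239/9 = -6239/9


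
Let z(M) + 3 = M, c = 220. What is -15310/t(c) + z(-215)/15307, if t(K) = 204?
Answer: -117197321/1561314 ≈ -75.063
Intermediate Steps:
z(M) = -3 + M
-15310/t(c) + z(-215)/15307 = -15310/204 + (-3 - 215)/15307 = -15310*1/204 - 218*1/15307 = -7655/102 - 218/15307 = -117197321/1561314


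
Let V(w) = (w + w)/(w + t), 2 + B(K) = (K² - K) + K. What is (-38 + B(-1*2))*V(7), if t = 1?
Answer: -63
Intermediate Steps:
B(K) = -2 + K² (B(K) = -2 + ((K² - K) + K) = -2 + K²)
V(w) = 2*w/(1 + w) (V(w) = (w + w)/(w + 1) = (2*w)/(1 + w) = 2*w/(1 + w))
(-38 + B(-1*2))*V(7) = (-38 + (-2 + (-1*2)²))*(2*7/(1 + 7)) = (-38 + (-2 + (-2)²))*(2*7/8) = (-38 + (-2 + 4))*(2*7*(⅛)) = (-38 + 2)*(7/4) = -36*7/4 = -63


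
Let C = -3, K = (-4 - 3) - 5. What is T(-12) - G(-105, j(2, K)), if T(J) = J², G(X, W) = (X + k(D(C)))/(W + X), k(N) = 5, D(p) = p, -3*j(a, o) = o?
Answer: 14444/101 ≈ 143.01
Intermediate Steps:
K = -12 (K = -7 - 5 = -12)
j(a, o) = -o/3
G(X, W) = (5 + X)/(W + X) (G(X, W) = (X + 5)/(W + X) = (5 + X)/(W + X))
T(-12) - G(-105, j(2, K)) = (-12)² - (5 - 105)/(-⅓*(-12) - 105) = 144 - (-100)/(4 - 105) = 144 - (-100)/(-101) = 144 - (-1)*(-100)/101 = 144 - 1*100/101 = 144 - 100/101 = 14444/101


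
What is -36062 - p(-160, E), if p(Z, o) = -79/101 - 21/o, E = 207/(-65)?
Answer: -251356582/6969 ≈ -36068.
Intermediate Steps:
E = -207/65 (E = 207*(-1/65) = -207/65 ≈ -3.1846)
p(Z, o) = -79/101 - 21/o (p(Z, o) = -79*1/101 - 21/o = -79/101 - 21/o)
-36062 - p(-160, E) = -36062 - (-79/101 - 21/(-207/65)) = -36062 - (-79/101 - 21*(-65/207)) = -36062 - (-79/101 + 455/69) = -36062 - 1*40504/6969 = -36062 - 40504/6969 = -251356582/6969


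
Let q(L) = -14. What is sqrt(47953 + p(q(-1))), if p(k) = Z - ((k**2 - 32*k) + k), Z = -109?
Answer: 3*sqrt(5246) ≈ 217.29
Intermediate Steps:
p(k) = -109 - k**2 + 31*k (p(k) = -109 - ((k**2 - 32*k) + k) = -109 - (k**2 - 31*k) = -109 + (-k**2 + 31*k) = -109 - k**2 + 31*k)
sqrt(47953 + p(q(-1))) = sqrt(47953 + (-109 - 1*(-14)**2 + 31*(-14))) = sqrt(47953 + (-109 - 1*196 - 434)) = sqrt(47953 + (-109 - 196 - 434)) = sqrt(47953 - 739) = sqrt(47214) = 3*sqrt(5246)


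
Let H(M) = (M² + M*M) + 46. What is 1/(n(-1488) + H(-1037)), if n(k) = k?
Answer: 1/2149296 ≈ 4.6527e-7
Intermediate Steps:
H(M) = 46 + 2*M² (H(M) = (M² + M²) + 46 = 2*M² + 46 = 46 + 2*M²)
1/(n(-1488) + H(-1037)) = 1/(-1488 + (46 + 2*(-1037)²)) = 1/(-1488 + (46 + 2*1075369)) = 1/(-1488 + (46 + 2150738)) = 1/(-1488 + 2150784) = 1/2149296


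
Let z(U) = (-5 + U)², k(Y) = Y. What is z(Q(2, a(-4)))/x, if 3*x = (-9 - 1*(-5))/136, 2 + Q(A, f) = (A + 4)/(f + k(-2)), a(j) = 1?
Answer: -17238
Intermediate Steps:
Q(A, f) = -2 + (4 + A)/(-2 + f) (Q(A, f) = -2 + (A + 4)/(f - 2) = -2 + (4 + A)/(-2 + f))
x = -1/102 (x = ((-9 - 1*(-5))/136)/3 = ((-9 + 5)/136)/3 = ((1/136)*(-4))/3 = (⅓)*(-1/34) = -1/102 ≈ -0.0098039)
z(Q(2, a(-4)))/x = (-5 + (8 + 2 - 2*1)/(-2 + 1))²/(-1/102) = (-5 + (8 + 2 - 2)/(-1))²*(-102) = (-5 - 1*8)²*(-102) = (-5 - 8)²*(-102) = (-13)²*(-102) = 169*(-102) = -17238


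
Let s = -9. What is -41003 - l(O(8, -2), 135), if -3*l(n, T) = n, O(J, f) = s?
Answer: -41006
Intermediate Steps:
O(J, f) = -9
l(n, T) = -n/3
-41003 - l(O(8, -2), 135) = -41003 - (-1)*(-9)/3 = -41003 - 1*3 = -41003 - 3 = -41006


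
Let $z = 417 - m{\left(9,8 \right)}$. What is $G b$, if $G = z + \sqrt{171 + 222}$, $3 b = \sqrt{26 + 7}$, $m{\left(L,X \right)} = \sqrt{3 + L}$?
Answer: $\sqrt{1441} - 2 \sqrt{11} + 139 \sqrt{33} \approx 829.82$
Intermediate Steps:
$b = \frac{\sqrt{33}}{3}$ ($b = \frac{\sqrt{26 + 7}}{3} = \frac{\sqrt{33}}{3} \approx 1.9149$)
$z = 417 - 2 \sqrt{3}$ ($z = 417 - \sqrt{3 + 9} = 417 - \sqrt{12} = 417 - 2 \sqrt{3} \approx 413.54$)
$G = 417 + \sqrt{393} - 2 \sqrt{3}$ ($G = \left(417 - 2 \sqrt{3}\right) + \sqrt{171 + 222} = \left(417 - 2 \sqrt{3}\right) + \sqrt{393} = 417 + \sqrt{393} - 2 \sqrt{3} \approx 433.36$)
$G b = \left(417 + \sqrt{393} - 2 \sqrt{3}\right) \frac{\sqrt{33}}{3} = \frac{\sqrt{33} \left(417 + \sqrt{393} - 2 \sqrt{3}\right)}{3}$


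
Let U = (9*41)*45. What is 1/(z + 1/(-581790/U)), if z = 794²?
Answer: 946/596392429 ≈ 1.5862e-6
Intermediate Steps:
z = 630436
U = 16605 (U = 369*45 = 16605)
1/(z + 1/(-581790/U)) = 1/(630436 + 1/(-581790/16605)) = 1/(630436 + 1/(-581790*1/16605)) = 1/(630436 + 1/(-946/27)) = 1/(630436 - 27/946) = 1/(596392429/946) = 946/596392429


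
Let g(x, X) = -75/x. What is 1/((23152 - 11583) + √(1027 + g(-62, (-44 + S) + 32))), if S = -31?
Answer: 717278/8298125433 - 7*√80662/8298125433 ≈ 8.6199e-5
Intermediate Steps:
1/((23152 - 11583) + √(1027 + g(-62, (-44 + S) + 32))) = 1/((23152 - 11583) + √(1027 - 75/(-62))) = 1/(11569 + √(1027 - 75*(-1/62))) = 1/(11569 + √(1027 + 75/62)) = 1/(11569 + √(63749/62)) = 1/(11569 + 7*√80662/62)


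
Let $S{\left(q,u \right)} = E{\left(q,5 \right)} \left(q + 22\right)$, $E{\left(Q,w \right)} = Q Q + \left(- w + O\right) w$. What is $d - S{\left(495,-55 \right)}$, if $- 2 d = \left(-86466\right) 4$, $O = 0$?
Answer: $-126492068$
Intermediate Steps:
$E{\left(Q,w \right)} = Q^{2} - w^{2}$ ($E{\left(Q,w \right)} = Q Q + \left(- w + 0\right) w = Q^{2} + - w w = Q^{2} - w^{2}$)
$S{\left(q,u \right)} = \left(-25 + q^{2}\right) \left(22 + q\right)$ ($S{\left(q,u \right)} = \left(q^{2} - 5^{2}\right) \left(q + 22\right) = \left(q^{2} - 25\right) \left(22 + q\right) = \left(-25 + q^{2}\right) \left(22 + q\right)$)
$d = 172932$ ($d = - \frac{\left(-86466\right) 4}{2} = \left(- \frac{1}{2}\right) \left(-345864\right) = 172932$)
$d - S{\left(495,-55 \right)} = 172932 - \left(-25 + 495^{2}\right) \left(22 + 495\right) = 172932 - \left(-25 + 245025\right) 517 = 172932 - 245000 \cdot 517 = 172932 - 126665000 = -126492068$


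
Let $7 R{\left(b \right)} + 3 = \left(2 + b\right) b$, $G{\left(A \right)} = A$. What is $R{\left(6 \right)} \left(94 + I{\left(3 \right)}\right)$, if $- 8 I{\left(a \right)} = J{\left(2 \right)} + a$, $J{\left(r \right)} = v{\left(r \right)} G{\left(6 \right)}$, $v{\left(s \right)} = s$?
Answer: $\frac{33165}{56} \approx 592.23$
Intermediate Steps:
$J{\left(r \right)} = 6 r$ ($J{\left(r \right)} = r 6 = 6 r$)
$R{\left(b \right)} = - \frac{3}{7} + \frac{b \left(2 + b\right)}{7}$ ($R{\left(b \right)} = - \frac{3}{7} + \frac{\left(2 + b\right) b}{7} = - \frac{3}{7} + \frac{b \left(2 + b\right)}{7}$)
$I{\left(a \right)} = - \frac{3}{2} - \frac{a}{8}$ ($I{\left(a \right)} = - \frac{6 \cdot 2 + a}{8} = - \frac{12 + a}{8} = - \frac{3}{2} - \frac{a}{8}$)
$R{\left(6 \right)} \left(94 + I{\left(3 \right)}\right) = \left(- \frac{3}{7} + \frac{6^{2}}{7} + \frac{2}{7} \cdot 6\right) \left(94 - \frac{15}{8}\right) = \left(- \frac{3}{7} + \frac{1}{7} \cdot 36 + \frac{12}{7}\right) \left(94 - \frac{15}{8}\right) = \left(- \frac{3}{7} + \frac{36}{7} + \frac{12}{7}\right) \left(94 - \frac{15}{8}\right) = \frac{45}{7} \cdot \frac{737}{8} = \frac{33165}{56}$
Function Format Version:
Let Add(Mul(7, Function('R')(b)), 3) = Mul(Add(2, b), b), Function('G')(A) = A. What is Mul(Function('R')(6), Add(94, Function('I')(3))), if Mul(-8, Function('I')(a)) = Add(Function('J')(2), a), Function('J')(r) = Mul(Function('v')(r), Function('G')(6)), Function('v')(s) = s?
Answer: Rational(33165, 56) ≈ 592.23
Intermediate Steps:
Function('J')(r) = Mul(6, r) (Function('J')(r) = Mul(r, 6) = Mul(6, r))
Function('R')(b) = Add(Rational(-3, 7), Mul(Rational(1, 7), b, Add(2, b))) (Function('R')(b) = Add(Rational(-3, 7), Mul(Rational(1, 7), Mul(Add(2, b), b))) = Add(Rational(-3, 7), Mul(Rational(1, 7), Mul(b, Add(2, b)))) = Add(Rational(-3, 7), Mul(Rational(1, 7), b, Add(2, b))))
Function('I')(a) = Add(Rational(-3, 2), Mul(Rational(-1, 8), a)) (Function('I')(a) = Mul(Rational(-1, 8), Add(Mul(6, 2), a)) = Mul(Rational(-1, 8), Add(12, a)) = Add(Rational(-3, 2), Mul(Rational(-1, 8), a)))
Mul(Function('R')(6), Add(94, Function('I')(3))) = Mul(Add(Rational(-3, 7), Mul(Rational(1, 7), Pow(6, 2)), Mul(Rational(2, 7), 6)), Add(94, Add(Rational(-3, 2), Mul(Rational(-1, 8), 3)))) = Mul(Add(Rational(-3, 7), Mul(Rational(1, 7), 36), Rational(12, 7)), Add(94, Add(Rational(-3, 2), Rational(-3, 8)))) = Mul(Add(Rational(-3, 7), Rational(36, 7), Rational(12, 7)), Add(94, Rational(-15, 8))) = Mul(Rational(45, 7), Rational(737, 8)) = Rational(33165, 56)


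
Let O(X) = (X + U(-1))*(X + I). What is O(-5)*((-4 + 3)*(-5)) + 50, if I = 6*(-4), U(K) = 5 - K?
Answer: -95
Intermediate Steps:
I = -24
O(X) = (-24 + X)*(6 + X) (O(X) = (X + (5 - 1*(-1)))*(X - 24) = (X + (5 + 1))*(-24 + X) = (X + 6)*(-24 + X) = (6 + X)*(-24 + X) = (-24 + X)*(6 + X))
O(-5)*((-4 + 3)*(-5)) + 50 = (-144 + (-5)**2 - 18*(-5))*((-4 + 3)*(-5)) + 50 = (-144 + 25 + 90)*(-1*(-5)) + 50 = -29*5 + 50 = -145 + 50 = -95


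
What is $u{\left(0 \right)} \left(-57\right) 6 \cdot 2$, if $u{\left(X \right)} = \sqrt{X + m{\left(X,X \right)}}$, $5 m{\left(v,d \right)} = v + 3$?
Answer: $- \frac{684 \sqrt{15}}{5} \approx -529.82$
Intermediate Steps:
$m{\left(v,d \right)} = \frac{3}{5} + \frac{v}{5}$ ($m{\left(v,d \right)} = \frac{v + 3}{5} = \frac{3 + v}{5} = \frac{3}{5} + \frac{v}{5}$)
$u{\left(X \right)} = \sqrt{\frac{3}{5} + \frac{6 X}{5}}$ ($u{\left(X \right)} = \sqrt{X + \left(\frac{3}{5} + \frac{X}{5}\right)} = \sqrt{\frac{3}{5} + \frac{6 X}{5}}$)
$u{\left(0 \right)} \left(-57\right) 6 \cdot 2 = \frac{\sqrt{15 + 30 \cdot 0}}{5} \left(-57\right) 6 \cdot 2 = \frac{\sqrt{15 + 0}}{5} \left(-57\right) 12 = \frac{\sqrt{15}}{5} \left(-57\right) 12 = - \frac{57 \sqrt{15}}{5} \cdot 12 = - \frac{684 \sqrt{15}}{5}$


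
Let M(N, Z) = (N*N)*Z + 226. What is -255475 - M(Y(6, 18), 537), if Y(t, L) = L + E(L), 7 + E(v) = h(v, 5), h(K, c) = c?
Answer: -393173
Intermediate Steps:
E(v) = -2 (E(v) = -7 + 5 = -2)
Y(t, L) = -2 + L (Y(t, L) = L - 2 = -2 + L)
M(N, Z) = 226 + Z*N**2 (M(N, Z) = N**2*Z + 226 = Z*N**2 + 226 = 226 + Z*N**2)
-255475 - M(Y(6, 18), 537) = -255475 - (226 + 537*(-2 + 18)**2) = -255475 - (226 + 537*16**2) = -255475 - (226 + 537*256) = -255475 - (226 + 137472) = -255475 - 1*137698 = -255475 - 137698 = -393173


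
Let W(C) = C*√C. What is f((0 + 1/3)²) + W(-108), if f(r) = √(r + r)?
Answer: √2/3 - 648*I*√3 ≈ 0.4714 - 1122.4*I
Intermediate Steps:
W(C) = C^(3/2)
f(r) = √2*√r (f(r) = √(2*r) = √2*√r)
f((0 + 1/3)²) + W(-108) = √2*√((0 + 1/3)²) + (-108)^(3/2) = √2*√((0 + ⅓)²) - 648*I*√3 = √2*√((⅓)²) - 648*I*√3 = √2*√(⅑) - 648*I*√3 = √2*(⅓) - 648*I*√3 = √2/3 - 648*I*√3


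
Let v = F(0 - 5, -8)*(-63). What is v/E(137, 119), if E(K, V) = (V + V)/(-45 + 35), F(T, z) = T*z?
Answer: 1800/17 ≈ 105.88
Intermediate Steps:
E(K, V) = -V/5 (E(K, V) = (2*V)/(-10) = (2*V)*(-⅒) = -V/5)
v = -2520 (v = ((0 - 5)*(-8))*(-63) = -5*(-8)*(-63) = 40*(-63) = -2520)
v/E(137, 119) = -2520/((-⅕*119)) = -2520/(-119/5) = -2520*(-5/119) = 1800/17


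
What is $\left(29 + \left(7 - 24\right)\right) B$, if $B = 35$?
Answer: $420$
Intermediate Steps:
$\left(29 + \left(7 - 24\right)\right) B = \left(29 + \left(7 - 24\right)\right) 35 = \left(29 - 17\right) 35 = 12 \cdot 35 = 420$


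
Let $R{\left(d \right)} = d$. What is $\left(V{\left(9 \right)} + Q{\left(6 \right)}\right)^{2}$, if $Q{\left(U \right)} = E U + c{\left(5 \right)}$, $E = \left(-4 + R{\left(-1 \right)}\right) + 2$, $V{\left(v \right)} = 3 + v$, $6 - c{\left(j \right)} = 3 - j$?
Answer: $4$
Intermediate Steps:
$c{\left(j \right)} = 3 + j$ ($c{\left(j \right)} = 6 - \left(3 - j\right) = 6 + \left(-3 + j\right) = 3 + j$)
$E = -3$ ($E = \left(-4 - 1\right) + 2 = -5 + 2 = -3$)
$Q{\left(U \right)} = 8 - 3 U$ ($Q{\left(U \right)} = - 3 U + \left(3 + 5\right) = - 3 U + 8 = 8 - 3 U$)
$\left(V{\left(9 \right)} + Q{\left(6 \right)}\right)^{2} = \left(\left(3 + 9\right) + \left(8 - 18\right)\right)^{2} = \left(12 + \left(8 - 18\right)\right)^{2} = \left(12 - 10\right)^{2} = 2^{2} = 4$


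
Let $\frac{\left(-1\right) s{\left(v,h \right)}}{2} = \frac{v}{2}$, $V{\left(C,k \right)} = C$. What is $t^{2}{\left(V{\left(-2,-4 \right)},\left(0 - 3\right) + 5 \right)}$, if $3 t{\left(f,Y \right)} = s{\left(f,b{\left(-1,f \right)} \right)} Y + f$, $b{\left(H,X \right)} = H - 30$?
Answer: $\frac{4}{9} \approx 0.44444$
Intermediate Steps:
$b{\left(H,X \right)} = -30 + H$ ($b{\left(H,X \right)} = H - 30 = -30 + H$)
$s{\left(v,h \right)} = - v$ ($s{\left(v,h \right)} = - 2 \frac{v}{2} = - v$)
$t{\left(f,Y \right)} = \frac{f}{3} - \frac{Y f}{3}$ ($t{\left(f,Y \right)} = \frac{- f Y + f}{3} = \frac{- Y f + f}{3} = \frac{f - Y f}{3} = \frac{f}{3} - \frac{Y f}{3}$)
$t^{2}{\left(V{\left(-2,-4 \right)},\left(0 - 3\right) + 5 \right)} = \left(\frac{1}{3} \left(-2\right) \left(1 - \left(\left(0 - 3\right) + 5\right)\right)\right)^{2} = \left(\frac{1}{3} \left(-2\right) \left(1 - \left(-3 + 5\right)\right)\right)^{2} = \left(\frac{1}{3} \left(-2\right) \left(1 - 2\right)\right)^{2} = \left(\frac{1}{3} \left(-2\right) \left(-1\right)\right)^{2} = \left(\frac{2}{3}\right)^{2} = \frac{4}{9}$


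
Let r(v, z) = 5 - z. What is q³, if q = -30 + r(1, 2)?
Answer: -19683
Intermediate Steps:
q = -27 (q = -30 + (5 - 1*2) = -30 + (5 - 2) = -30 + 3 = -27)
q³ = (-27)³ = -19683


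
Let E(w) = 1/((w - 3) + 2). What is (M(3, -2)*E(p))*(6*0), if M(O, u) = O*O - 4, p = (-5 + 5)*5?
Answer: 0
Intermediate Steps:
p = 0 (p = 0*5 = 0)
E(w) = 1/(-1 + w) (E(w) = 1/((-3 + w) + 2) = 1/(-1 + w))
M(O, u) = -4 + O**2 (M(O, u) = O**2 - 4 = -4 + O**2)
(M(3, -2)*E(p))*(6*0) = ((-4 + 3**2)/(-1 + 0))*(6*0) = ((-4 + 9)/(-1))*0 = (5*(-1))*0 = -5*0 = 0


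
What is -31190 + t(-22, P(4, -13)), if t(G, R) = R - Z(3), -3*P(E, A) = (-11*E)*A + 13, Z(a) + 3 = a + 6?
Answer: -31391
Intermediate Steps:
Z(a) = 3 + a (Z(a) = -3 + (a + 6) = -3 + (6 + a) = 3 + a)
P(E, A) = -13/3 + 11*A*E/3 (P(E, A) = -((-11*E)*A + 13)/3 = -(-11*A*E + 13)/3 = -(13 - 11*A*E)/3 = -13/3 + 11*A*E/3)
t(G, R) = -6 + R (t(G, R) = R - (3 + 3) = R - 1*6 = R - 6 = -6 + R)
-31190 + t(-22, P(4, -13)) = -31190 + (-6 + (-13/3 + (11/3)*(-13)*4)) = -31190 + (-6 + (-13/3 - 572/3)) = -31190 + (-6 - 195) = -31190 - 201 = -31391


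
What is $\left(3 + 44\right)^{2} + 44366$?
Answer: $46575$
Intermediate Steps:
$\left(3 + 44\right)^{2} + 44366 = 47^{2} + 44366 = 2209 + 44366 = 46575$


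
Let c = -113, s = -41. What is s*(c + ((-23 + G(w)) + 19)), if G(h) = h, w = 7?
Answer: 4510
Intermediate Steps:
s*(c + ((-23 + G(w)) + 19)) = -41*(-113 + ((-23 + 7) + 19)) = -41*(-113 + (-16 + 19)) = -41*(-113 + 3) = -41*(-110) = 4510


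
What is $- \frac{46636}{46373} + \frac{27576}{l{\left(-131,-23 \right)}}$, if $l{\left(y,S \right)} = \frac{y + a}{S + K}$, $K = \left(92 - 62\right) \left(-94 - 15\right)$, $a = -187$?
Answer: $\frac{701835632536}{2457769} \approx 2.8556 \cdot 10^{5}$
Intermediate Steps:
$K = -3270$ ($K = 30 \left(-109\right) = -3270$)
$l{\left(y,S \right)} = \frac{-187 + y}{-3270 + S}$ ($l{\left(y,S \right)} = \frac{y - 187}{S - 3270} = \frac{-187 + y}{-3270 + S}$)
$- \frac{46636}{46373} + \frac{27576}{l{\left(-131,-23 \right)}} = - \frac{46636}{46373} + \frac{27576}{\frac{1}{-3270 - 23} \left(-187 - 131\right)} = \left(-46636\right) \frac{1}{46373} + \frac{27576}{\frac{1}{-3293} \left(-318\right)} = - \frac{46636}{46373} + \frac{27576}{\left(- \frac{1}{3293}\right) \left(-318\right)} = - \frac{46636}{46373} + \frac{27576}{\frac{318}{3293}} = - \frac{46636}{46373} + 27576 \cdot \frac{3293}{318} = - \frac{46636}{46373} + \frac{15134628}{53} = \frac{701835632536}{2457769}$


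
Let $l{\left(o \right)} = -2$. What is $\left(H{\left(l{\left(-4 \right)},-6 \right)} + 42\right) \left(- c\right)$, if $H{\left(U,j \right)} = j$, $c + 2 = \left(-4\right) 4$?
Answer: $648$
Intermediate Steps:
$c = -18$ ($c = -2 - 16 = -18$)
$\left(H{\left(l{\left(-4 \right)},-6 \right)} + 42\right) \left(- c\right) = \left(-6 + 42\right) \left(\left(-1\right) \left(-18\right)\right) = 36 \cdot 18 = 648$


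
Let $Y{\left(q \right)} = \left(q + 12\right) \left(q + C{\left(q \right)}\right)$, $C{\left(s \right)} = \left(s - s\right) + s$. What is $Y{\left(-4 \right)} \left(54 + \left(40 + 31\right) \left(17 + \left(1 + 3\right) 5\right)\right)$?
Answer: $-171584$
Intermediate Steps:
$C{\left(s \right)} = s$ ($C{\left(s \right)} = 0 + s = s$)
$Y{\left(q \right)} = 2 q \left(12 + q\right)$ ($Y{\left(q \right)} = \left(q + 12\right) \left(q + q\right) = \left(12 + q\right) 2 q = 2 q \left(12 + q\right)$)
$Y{\left(-4 \right)} \left(54 + \left(40 + 31\right) \left(17 + \left(1 + 3\right) 5\right)\right) = 2 \left(-4\right) \left(12 - 4\right) \left(54 + \left(40 + 31\right) \left(17 + \left(1 + 3\right) 5\right)\right) = 2 \left(-4\right) 8 \left(54 + 71 \left(17 + 4 \cdot 5\right)\right) = - 64 \left(54 + 71 \left(17 + 20\right)\right) = - 64 \left(54 + 71 \cdot 37\right) = - 64 \left(54 + 2627\right) = \left(-64\right) 2681 = -171584$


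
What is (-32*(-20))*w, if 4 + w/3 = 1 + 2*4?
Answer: 9600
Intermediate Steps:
w = 15 (w = -12 + 3*(1 + 2*4) = -12 + 3*(1 + 8) = -12 + 3*9 = -12 + 27 = 15)
(-32*(-20))*w = -32*(-20)*15 = 640*15 = 9600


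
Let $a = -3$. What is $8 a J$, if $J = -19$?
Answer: $456$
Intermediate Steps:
$8 a J = 8 \left(-3\right) \left(-19\right) = \left(-24\right) \left(-19\right) = 456$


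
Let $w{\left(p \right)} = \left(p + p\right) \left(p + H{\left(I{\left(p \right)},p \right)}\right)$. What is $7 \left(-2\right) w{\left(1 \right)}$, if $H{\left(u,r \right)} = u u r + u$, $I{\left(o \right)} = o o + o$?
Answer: $-196$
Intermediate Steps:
$I{\left(o \right)} = o + o^{2}$ ($I{\left(o \right)} = o^{2} + o = o + o^{2}$)
$H{\left(u,r \right)} = u + r u^{2}$ ($H{\left(u,r \right)} = u^{2} r + u = r u^{2} + u = u + r u^{2}$)
$w{\left(p \right)} = 2 p \left(p + p \left(1 + p\right) \left(1 + p^{2} \left(1 + p\right)\right)\right)$ ($w{\left(p \right)} = \left(p + p\right) \left(p + p \left(1 + p\right) \left(1 + p p \left(1 + p\right)\right)\right) = 2 p \left(p + p \left(1 + p\right) \left(1 + p^{2} \left(1 + p\right)\right)\right)$)
$7 \left(-2\right) w{\left(1 \right)} = 7 \left(-2\right) 2 \cdot 1^{2} \left(1 + \left(1 + 1\right) \left(1 + 1^{2} \left(1 + 1\right)\right)\right) = - 14 \cdot 2 \cdot 1 \left(1 + 2 \left(1 + 1 \cdot 2\right)\right) = - 14 \cdot 2 \cdot 1 \left(1 + 2 \left(1 + 2\right)\right) = - 14 \cdot 2 \cdot 1 \left(1 + 2 \cdot 3\right) = - 14 \cdot 2 \cdot 1 \left(1 + 6\right) = - 14 \cdot 2 \cdot 1 \cdot 7 = \left(-14\right) 14 = -196$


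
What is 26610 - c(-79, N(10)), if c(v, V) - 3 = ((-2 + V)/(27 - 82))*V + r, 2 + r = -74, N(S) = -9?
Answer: 133424/5 ≈ 26685.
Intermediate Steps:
r = -76 (r = -2 - 74 = -76)
c(v, V) = -73 + V*(2/55 - V/55) (c(v, V) = 3 + (((-2 + V)/(27 - 82))*V - 76) = 3 + (((-2 + V)/(-55))*V - 76) = 3 + (((-2 + V)*(-1/55))*V - 76) = 3 + ((2/55 - V/55)*V - 76) = 3 + (V*(2/55 - V/55) - 76) = 3 + (-76 + V*(2/55 - V/55)) = -73 + V*(2/55 - V/55))
26610 - c(-79, N(10)) = 26610 - (-73 - 1/55*(-9)² + (2/55)*(-9)) = 26610 - (-73 - 1/55*81 - 18/55) = 26610 - (-73 - 81/55 - 18/55) = 26610 - 1*(-374/5) = 26610 + 374/5 = 133424/5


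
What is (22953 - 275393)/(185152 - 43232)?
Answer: -6311/3548 ≈ -1.7787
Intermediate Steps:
(22953 - 275393)/(185152 - 43232) = -252440/141920 = -252440*1/141920 = -6311/3548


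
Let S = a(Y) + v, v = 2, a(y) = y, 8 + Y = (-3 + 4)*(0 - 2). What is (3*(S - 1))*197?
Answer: -5319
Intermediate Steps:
Y = -10 (Y = -8 + (-3 + 4)*(0 - 2) = -8 + 1*(-2) = -8 - 2 = -10)
S = -8 (S = -10 + 2 = -8)
(3*(S - 1))*197 = (3*(-8 - 1))*197 = (3*(-9))*197 = -27*197 = -5319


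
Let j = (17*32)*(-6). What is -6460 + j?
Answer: -9724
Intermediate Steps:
j = -3264 (j = 544*(-6) = -3264)
-6460 + j = -6460 - 3264 = -9724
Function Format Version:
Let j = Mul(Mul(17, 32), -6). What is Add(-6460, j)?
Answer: -9724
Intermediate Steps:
j = -3264 (j = Mul(544, -6) = -3264)
Add(-6460, j) = Add(-6460, -3264) = -9724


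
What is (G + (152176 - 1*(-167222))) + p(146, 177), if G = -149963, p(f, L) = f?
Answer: 169581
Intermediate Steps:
(G + (152176 - 1*(-167222))) + p(146, 177) = (-149963 + (152176 - 1*(-167222))) + 146 = (-149963 + (152176 + 167222)) + 146 = (-149963 + 319398) + 146 = 169435 + 146 = 169581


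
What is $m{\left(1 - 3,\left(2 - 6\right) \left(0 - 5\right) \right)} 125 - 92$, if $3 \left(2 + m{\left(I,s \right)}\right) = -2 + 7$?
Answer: $- \frac{401}{3} \approx -133.67$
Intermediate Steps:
$m{\left(I,s \right)} = - \frac{1}{3}$ ($m{\left(I,s \right)} = -2 + \frac{-2 + 7}{3} = -2 + \frac{1}{3} \cdot 5 = -2 + \frac{5}{3} = - \frac{1}{3}$)
$m{\left(1 - 3,\left(2 - 6\right) \left(0 - 5\right) \right)} 125 - 92 = \left(- \frac{1}{3}\right) 125 - 92 = - \frac{125}{3} - 92 = - \frac{401}{3}$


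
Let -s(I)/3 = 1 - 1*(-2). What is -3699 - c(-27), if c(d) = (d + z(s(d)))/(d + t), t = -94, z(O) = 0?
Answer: -447606/121 ≈ -3699.2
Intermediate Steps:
s(I) = -9 (s(I) = -3*(1 - 1*(-2)) = -3*(1 + 2) = -3*3 = -9)
c(d) = d/(-94 + d) (c(d) = (d + 0)/(d - 94) = d/(-94 + d))
-3699 - c(-27) = -3699 - (-27)/(-94 - 27) = -3699 - (-27)/(-121) = -3699 - (-27)*(-1)/121 = -3699 - 1*27/121 = -3699 - 27/121 = -447606/121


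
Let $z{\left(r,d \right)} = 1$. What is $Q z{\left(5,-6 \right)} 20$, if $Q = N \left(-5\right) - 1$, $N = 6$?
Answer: $-620$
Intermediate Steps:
$Q = -31$ ($Q = 6 \left(-5\right) - 1 = -30 - 1 = -31$)
$Q z{\left(5,-6 \right)} 20 = \left(-31\right) 1 \cdot 20 = \left(-31\right) 20 = -620$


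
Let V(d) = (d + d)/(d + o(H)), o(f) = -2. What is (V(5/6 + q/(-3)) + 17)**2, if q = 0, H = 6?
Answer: 11881/49 ≈ 242.47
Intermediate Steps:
V(d) = 2*d/(-2 + d) (V(d) = (d + d)/(d - 2) = (2*d)/(-2 + d) = 2*d/(-2 + d))
(V(5/6 + q/(-3)) + 17)**2 = (2*(5/6 + 0/(-3))/(-2 + (5/6 + 0/(-3))) + 17)**2 = (2*(5*(1/6) + 0*(-1/3))/(-2 + (5*(1/6) + 0*(-1/3))) + 17)**2 = (2*(5/6 + 0)/(-2 + (5/6 + 0)) + 17)**2 = (2*(5/6)/(-2 + 5/6) + 17)**2 = (2*(5/6)/(-7/6) + 17)**2 = (2*(5/6)*(-6/7) + 17)**2 = (-10/7 + 17)**2 = (109/7)**2 = 11881/49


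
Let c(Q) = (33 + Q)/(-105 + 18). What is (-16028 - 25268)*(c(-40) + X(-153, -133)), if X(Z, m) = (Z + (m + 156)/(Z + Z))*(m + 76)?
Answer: -18376455848/51 ≈ -3.6032e+8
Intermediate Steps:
c(Q) = -11/29 - Q/87 (c(Q) = (33 + Q)/(-87) = (33 + Q)*(-1/87) = -11/29 - Q/87)
X(Z, m) = (76 + m)*(Z + (156 + m)/(2*Z)) (X(Z, m) = (Z + (156 + m)/((2*Z)))*(76 + m) = (Z + (156 + m)*(1/(2*Z)))*(76 + m) = (Z + (156 + m)/(2*Z))*(76 + m) = (76 + m)*(Z + (156 + m)/(2*Z)))
(-16028 - 25268)*(c(-40) + X(-153, -133)) = (-16028 - 25268)*((-11/29 - 1/87*(-40)) + (½)*(11856 + (-133)² + 232*(-133) + 2*(-153)²*(76 - 133))/(-153)) = -41296*((-11/29 + 40/87) + (½)*(-1/153)*(11856 + 17689 - 30856 + 2*23409*(-57))) = -41296*(7/87 + (½)*(-1/153)*(11856 + 17689 - 30856 - 2668626)) = -41296*(7/87 + (½)*(-1/153)*(-2669937)) = -41296*(7/87 + 889979/102) = -41296*25809629/2958 = -18376455848/51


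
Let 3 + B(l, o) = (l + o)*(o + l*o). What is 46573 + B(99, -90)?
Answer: -34430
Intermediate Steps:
B(l, o) = -3 + (l + o)*(o + l*o)
46573 + B(99, -90) = 46573 + (-3 + (-90)**2 + 99*(-90) + 99*(-90)**2 - 90*99**2) = 46573 + (-3 + 8100 - 8910 + 99*8100 - 90*9801) = 46573 + (-3 + 8100 - 8910 + 801900 - 882090) = 46573 - 81003 = -34430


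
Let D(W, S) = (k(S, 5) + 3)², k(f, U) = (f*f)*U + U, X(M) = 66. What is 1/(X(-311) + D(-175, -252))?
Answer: 1/100824030850 ≈ 9.9183e-12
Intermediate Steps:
k(f, U) = U + U*f² (k(f, U) = f²*U + U = U*f² + U = U + U*f²)
D(W, S) = (8 + 5*S²)² (D(W, S) = (5*(1 + S²) + 3)² = ((5 + 5*S²) + 3)² = (8 + 5*S²)²)
1/(X(-311) + D(-175, -252)) = 1/(66 + (8 + 5*(-252)²)²) = 1/(66 + (8 + 5*63504)²) = 1/(66 + (8 + 317520)²) = 1/(66 + 317528²) = 1/(66 + 100824030784) = 1/100824030850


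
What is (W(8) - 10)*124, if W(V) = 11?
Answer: 124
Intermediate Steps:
(W(8) - 10)*124 = (11 - 10)*124 = 1*124 = 124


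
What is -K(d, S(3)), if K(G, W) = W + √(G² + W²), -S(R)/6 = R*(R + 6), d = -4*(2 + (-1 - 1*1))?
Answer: 0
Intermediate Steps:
d = 0 (d = -4*(2 + (-1 - 1)) = -4*(2 - 2) = -4*0 = 0)
S(R) = -6*R*(6 + R) (S(R) = -6*R*(R + 6) = -6*R*(6 + R))
-K(d, S(3)) = -(-6*3*(6 + 3) + √(0² + (-6*3*(6 + 3))²)) = -(-6*3*9 + √(0 + (-6*3*9)²)) = -(-162 + √(0 + (-162)²)) = -(-162 + √(0 + 26244)) = -(-162 + √26244) = -(-162 + 162) = -1*0 = 0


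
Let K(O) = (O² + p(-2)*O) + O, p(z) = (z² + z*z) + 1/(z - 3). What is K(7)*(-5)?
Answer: -553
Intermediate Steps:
p(z) = 1/(-3 + z) + 2*z² (p(z) = (z² + z²) + 1/(-3 + z) = 2*z² + 1/(-3 + z) = 1/(-3 + z) + 2*z²)
K(O) = O² + 44*O/5 (K(O) = (O² + ((1 - 6*(-2)² + 2*(-2)³)/(-3 - 2))*O) + O = (O² + ((1 - 6*4 + 2*(-8))/(-5))*O) + O = (O² + (-(1 - 24 - 16)/5)*O) + O = (O² + (-⅕*(-39))*O) + O = (O² + 39*O/5) + O = O² + 44*O/5)
K(7)*(-5) = ((⅕)*7*(44 + 5*7))*(-5) = ((⅕)*7*(44 + 35))*(-5) = ((⅕)*7*79)*(-5) = (553/5)*(-5) = -553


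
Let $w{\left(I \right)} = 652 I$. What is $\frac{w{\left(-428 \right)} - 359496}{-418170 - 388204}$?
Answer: $\frac{319276}{403187} \approx 0.79188$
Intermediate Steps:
$\frac{w{\left(-428 \right)} - 359496}{-418170 - 388204} = \frac{652 \left(-428\right) - 359496}{-418170 - 388204} = \frac{-279056 - 359496}{-806374} = \left(-638552\right) \left(- \frac{1}{806374}\right) = \frac{319276}{403187}$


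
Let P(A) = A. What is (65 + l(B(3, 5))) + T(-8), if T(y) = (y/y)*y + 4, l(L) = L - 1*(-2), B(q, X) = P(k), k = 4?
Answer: 67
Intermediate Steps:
B(q, X) = 4
l(L) = 2 + L (l(L) = L + 2 = 2 + L)
T(y) = 4 + y (T(y) = 1*y + 4 = y + 4 = 4 + y)
(65 + l(B(3, 5))) + T(-8) = (65 + (2 + 4)) + (4 - 8) = (65 + 6) - 4 = 71 - 4 = 67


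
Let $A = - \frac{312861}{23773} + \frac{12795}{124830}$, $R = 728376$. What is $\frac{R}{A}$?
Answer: $- \frac{144101110996656}{2583350873} \approx -55781.0$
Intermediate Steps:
$A = - \frac{2583350873}{197838906}$ ($A = \left(-312861\right) \frac{1}{23773} + 12795 \cdot \frac{1}{124830} = - \frac{312861}{23773} + \frac{853}{8322} = - \frac{2583350873}{197838906} \approx -13.058$)
$\frac{R}{A} = \frac{728376}{- \frac{2583350873}{197838906}} = 728376 \left(- \frac{197838906}{2583350873}\right) = - \frac{144101110996656}{2583350873}$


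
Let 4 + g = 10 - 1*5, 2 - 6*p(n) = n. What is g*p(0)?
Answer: ⅓ ≈ 0.33333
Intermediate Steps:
p(n) = ⅓ - n/6
g = 1 (g = -4 + (10 - 1*5) = -4 + (10 - 5) = -4 + 5 = 1)
g*p(0) = 1*(⅓ - ⅙*0) = 1*(⅓ + 0) = 1*(⅓) = ⅓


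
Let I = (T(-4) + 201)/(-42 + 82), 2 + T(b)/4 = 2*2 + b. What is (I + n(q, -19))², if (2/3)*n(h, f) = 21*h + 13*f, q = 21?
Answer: 140019889/1600 ≈ 87512.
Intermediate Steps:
T(b) = 8 + 4*b (T(b) = -8 + 4*(2*2 + b) = -8 + 4*(4 + b) = -8 + (16 + 4*b) = 8 + 4*b)
n(h, f) = 39*f/2 + 63*h/2 (n(h, f) = 3*(21*h + 13*f)/2 = 3*(13*f + 21*h)/2 = 39*f/2 + 63*h/2)
I = 193/40 (I = ((8 + 4*(-4)) + 201)/(-42 + 82) = ((8 - 16) + 201)/40 = (-8 + 201)*(1/40) = 193*(1/40) = 193/40 ≈ 4.8250)
(I + n(q, -19))² = (193/40 + ((39/2)*(-19) + (63/2)*21))² = (193/40 + (-741/2 + 1323/2))² = (193/40 + 291)² = (11833/40)² = 140019889/1600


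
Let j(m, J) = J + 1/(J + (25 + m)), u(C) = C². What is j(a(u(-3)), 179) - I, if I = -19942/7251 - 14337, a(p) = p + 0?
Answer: 7474559935/514821 ≈ 14519.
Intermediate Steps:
a(p) = p
j(m, J) = J + 1/(25 + J + m)
I = -103977529/7251 (I = -19942*1/7251 - 14337 = -19942/7251 - 14337 = -103977529/7251 ≈ -14340.)
j(a(u(-3)), 179) - I = (1 + 179² + 25*179 + 179*(-3)²)/(25 + 179 + (-3)²) - 1*(-103977529/7251) = (1 + 32041 + 4475 + 179*9)/(25 + 179 + 9) + 103977529/7251 = (1 + 32041 + 4475 + 1611)/213 + 103977529/7251 = (1/213)*38128 + 103977529/7251 = 38128/213 + 103977529/7251 = 7474559935/514821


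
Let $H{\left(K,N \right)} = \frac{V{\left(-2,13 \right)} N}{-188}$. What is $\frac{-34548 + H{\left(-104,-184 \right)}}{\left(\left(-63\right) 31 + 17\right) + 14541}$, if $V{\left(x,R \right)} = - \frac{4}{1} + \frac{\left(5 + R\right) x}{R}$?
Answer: $- \frac{21112876}{7701655} \approx -2.7413$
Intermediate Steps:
$V{\left(x,R \right)} = -4 + \frac{x \left(5 + R\right)}{R}$ ($V{\left(x,R \right)} = \left(-4\right) 1 + \frac{x \left(5 + R\right)}{R} = -4 + \frac{x \left(5 + R\right)}{R}$)
$H{\left(K,N \right)} = \frac{22 N}{611}$ ($H{\left(K,N \right)} = \frac{\left(-4 - 2 + 5 \left(-2\right) \frac{1}{13}\right) N}{-188} = \left(-4 - 2 + 5 \left(-2\right) \frac{1}{13}\right) N \left(- \frac{1}{188}\right) = \left(-4 - 2 - \frac{10}{13}\right) N \left(- \frac{1}{188}\right) = - \frac{88 N}{13} \left(- \frac{1}{188}\right) = \frac{22 N}{611}$)
$\frac{-34548 + H{\left(-104,-184 \right)}}{\left(\left(-63\right) 31 + 17\right) + 14541} = \frac{-34548 + \frac{22}{611} \left(-184\right)}{\left(\left(-63\right) 31 + 17\right) + 14541} = \frac{-34548 - \frac{4048}{611}}{\left(-1953 + 17\right) + 14541} = - \frac{21112876}{611 \left(-1936 + 14541\right)} = - \frac{21112876}{611 \cdot 12605} = \left(- \frac{21112876}{611}\right) \frac{1}{12605} = - \frac{21112876}{7701655}$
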